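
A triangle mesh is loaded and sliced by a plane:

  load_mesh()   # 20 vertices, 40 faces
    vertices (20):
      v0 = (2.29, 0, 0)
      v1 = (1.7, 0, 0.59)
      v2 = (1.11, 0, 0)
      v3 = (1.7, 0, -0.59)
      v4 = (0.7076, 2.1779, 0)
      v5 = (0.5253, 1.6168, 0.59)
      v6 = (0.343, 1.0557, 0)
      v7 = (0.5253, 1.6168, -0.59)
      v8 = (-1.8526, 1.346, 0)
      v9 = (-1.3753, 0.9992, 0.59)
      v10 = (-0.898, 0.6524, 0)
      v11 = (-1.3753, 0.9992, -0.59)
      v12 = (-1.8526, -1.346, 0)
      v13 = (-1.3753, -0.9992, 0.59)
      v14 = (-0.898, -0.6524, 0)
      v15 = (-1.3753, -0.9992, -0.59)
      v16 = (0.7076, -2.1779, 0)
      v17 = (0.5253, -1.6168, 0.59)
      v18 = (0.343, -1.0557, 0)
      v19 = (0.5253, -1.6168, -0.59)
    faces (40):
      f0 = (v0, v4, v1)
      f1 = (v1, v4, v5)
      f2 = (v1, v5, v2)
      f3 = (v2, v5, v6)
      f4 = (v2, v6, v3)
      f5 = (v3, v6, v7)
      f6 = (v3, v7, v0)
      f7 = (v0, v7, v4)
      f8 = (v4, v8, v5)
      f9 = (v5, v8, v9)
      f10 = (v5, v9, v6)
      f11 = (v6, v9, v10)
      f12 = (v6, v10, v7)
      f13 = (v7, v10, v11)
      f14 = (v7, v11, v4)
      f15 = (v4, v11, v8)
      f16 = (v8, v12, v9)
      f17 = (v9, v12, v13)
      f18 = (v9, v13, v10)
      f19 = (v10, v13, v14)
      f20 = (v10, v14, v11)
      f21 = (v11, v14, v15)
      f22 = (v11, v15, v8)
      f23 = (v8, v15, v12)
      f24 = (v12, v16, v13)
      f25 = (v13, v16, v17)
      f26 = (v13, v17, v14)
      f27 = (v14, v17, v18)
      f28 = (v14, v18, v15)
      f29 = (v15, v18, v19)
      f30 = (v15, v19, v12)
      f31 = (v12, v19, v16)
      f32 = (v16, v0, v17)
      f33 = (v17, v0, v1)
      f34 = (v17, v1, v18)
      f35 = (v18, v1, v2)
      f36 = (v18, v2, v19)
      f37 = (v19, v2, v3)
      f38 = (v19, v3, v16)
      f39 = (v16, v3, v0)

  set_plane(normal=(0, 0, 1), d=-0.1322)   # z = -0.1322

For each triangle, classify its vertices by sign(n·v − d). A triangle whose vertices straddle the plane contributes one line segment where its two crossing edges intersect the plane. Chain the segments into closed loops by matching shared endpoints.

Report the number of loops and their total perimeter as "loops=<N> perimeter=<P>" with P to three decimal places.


loops=2 perimeter=19.984

Straddling triangles (20 of 40):
  (v2,v6,v3) [++-] → (0.64706, 0.819152, -0.1322)–(1.2422, 0, -0.1322)  len=1.0125
  (v3,v6,v7) [-+-] → (0.64706, 0.819152, -0.1322)–(0.383848, 1.18142, -0.1322)  len=0.4478
  (v3,v7,v0) [--+] → (1.89459, 0.362273, -0.1322)–(2.1578, 0, -0.1322)  len=0.4478
  (v0,v7,v4) [+-+] → (1.89459, 0.362273, -0.1322)–(0.666752, 2.05218, -0.1322)  len=2.0889
  (v6,v10,v7) [++-] → (-0.579084, 0.868491, -0.1322)–(0.383848, 1.18142, -0.1322)  len=1.0125
  (v7,v10,v11) [-+-] → (-0.579084, 0.868491, -0.1322)–(-1.00495, 0.730107, -0.1322)  len=0.4478
  (v7,v11,v4) [--+] → (0.240889, 1.91379, -0.1322)–(0.666752, 2.05218, -0.1322)  len=0.4478
  (v4,v11,v8) [+-+] → (0.240889, 1.91379, -0.1322)–(-1.74565, 1.26829, -0.1322)  len=2.0888
  (v10,v14,v11) [++-] → (-1.00495, -0.28233, -0.1322)–(-1.00495, 0.730107, -0.1322)  len=1.0124
  (v11,v14,v15) [-+-] → (-1.00495, -0.28233, -0.1322)–(-1.00495, -0.730107, -0.1322)  len=0.4478
  (v11,v15,v8) [--+] → (-1.74565, 0.820516, -0.1322)–(-1.74565, 1.26829, -0.1322)  len=0.4478
  (v8,v15,v12) [+-+] → (-1.74565, 0.820516, -0.1322)–(-1.74565, -1.26829, -0.1322)  len=2.0888
  (v14,v18,v15) [++-] → (-0.0420157, -1.04304, -0.1322)–(-1.00495, -0.730107, -0.1322)  len=1.0125
  (v15,v18,v19) [-+-] → (-0.0420157, -1.04304, -0.1322)–(0.383848, -1.18142, -0.1322)  len=0.4478
  (v15,v19,v12) [--+] → (-1.31979, -1.40668, -0.1322)–(-1.74565, -1.26829, -0.1322)  len=0.4478
  (v12,v19,v16) [+-+] → (-1.31979, -1.40668, -0.1322)–(0.666752, -2.05218, -0.1322)  len=2.0888
  (v18,v2,v19) [++-] → (0.978988, -0.362273, -0.1322)–(0.383848, -1.18142, -0.1322)  len=1.0125
  (v19,v2,v3) [-+-] → (0.978988, -0.362273, -0.1322)–(1.2422, 0, -0.1322)  len=0.4478
  (v19,v3,v16) [--+] → (0.929965, -1.6899, -0.1322)–(0.666752, -2.05218, -0.1322)  len=0.4478
  (v16,v3,v0) [+-+] → (0.929965, -1.6899, -0.1322)–(2.1578, 0, -0.1322)  len=2.0889

Chained into 2 loop(s):
  loop 1: 10 segments, perimeter = 7.3014
  loop 2: 10 segments, perimeter = 12.6830
Total perimeter = 19.984


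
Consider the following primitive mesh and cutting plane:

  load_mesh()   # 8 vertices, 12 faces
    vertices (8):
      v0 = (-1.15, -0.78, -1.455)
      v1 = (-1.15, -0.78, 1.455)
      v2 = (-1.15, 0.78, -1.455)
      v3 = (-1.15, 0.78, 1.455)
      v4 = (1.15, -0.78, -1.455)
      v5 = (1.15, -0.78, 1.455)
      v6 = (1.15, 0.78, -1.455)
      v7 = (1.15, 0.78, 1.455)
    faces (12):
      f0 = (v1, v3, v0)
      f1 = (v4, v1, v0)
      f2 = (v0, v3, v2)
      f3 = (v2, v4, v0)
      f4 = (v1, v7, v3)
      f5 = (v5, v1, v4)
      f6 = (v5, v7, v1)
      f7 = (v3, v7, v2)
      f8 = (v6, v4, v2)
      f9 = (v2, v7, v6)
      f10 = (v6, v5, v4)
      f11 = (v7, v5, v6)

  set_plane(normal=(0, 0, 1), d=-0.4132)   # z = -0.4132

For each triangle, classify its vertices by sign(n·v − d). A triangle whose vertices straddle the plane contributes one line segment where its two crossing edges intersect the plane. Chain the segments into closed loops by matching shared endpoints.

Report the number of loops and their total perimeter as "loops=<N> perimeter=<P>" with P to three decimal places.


loops=1 perimeter=7.720

Straddling triangles (8 of 12):
  (v1,v3,v0) [++-] → (-1.15, -0.221509, -0.4132)–(-1.15, -0.78, -0.4132)  len=0.5585
  (v4,v1,v0) [-+-] → (0.326584, -0.78, -0.4132)–(-1.15, -0.78, -0.4132)  len=1.4766
  (v0,v3,v2) [-+-] → (-1.15, -0.221509, -0.4132)–(-1.15, 0.78, -0.4132)  len=1.0015
  (v5,v1,v4) [++-] → (0.326584, -0.78, -0.4132)–(1.15, -0.78, -0.4132)  len=0.8234
  (v3,v7,v2) [++-] → (-0.326584, 0.78, -0.4132)–(-1.15, 0.78, -0.4132)  len=0.8234
  (v2,v7,v6) [-+-] → (-0.326584, 0.78, -0.4132)–(1.15, 0.78, -0.4132)  len=1.4766
  (v6,v5,v4) [-+-] → (1.15, 0.221509, -0.4132)–(1.15, -0.78, -0.4132)  len=1.0015
  (v7,v5,v6) [++-] → (1.15, 0.221509, -0.4132)–(1.15, 0.78, -0.4132)  len=0.5585

Chained into 1 loop(s):
  loop 1: 8 segments, perimeter = 7.7200
Total perimeter = 7.720


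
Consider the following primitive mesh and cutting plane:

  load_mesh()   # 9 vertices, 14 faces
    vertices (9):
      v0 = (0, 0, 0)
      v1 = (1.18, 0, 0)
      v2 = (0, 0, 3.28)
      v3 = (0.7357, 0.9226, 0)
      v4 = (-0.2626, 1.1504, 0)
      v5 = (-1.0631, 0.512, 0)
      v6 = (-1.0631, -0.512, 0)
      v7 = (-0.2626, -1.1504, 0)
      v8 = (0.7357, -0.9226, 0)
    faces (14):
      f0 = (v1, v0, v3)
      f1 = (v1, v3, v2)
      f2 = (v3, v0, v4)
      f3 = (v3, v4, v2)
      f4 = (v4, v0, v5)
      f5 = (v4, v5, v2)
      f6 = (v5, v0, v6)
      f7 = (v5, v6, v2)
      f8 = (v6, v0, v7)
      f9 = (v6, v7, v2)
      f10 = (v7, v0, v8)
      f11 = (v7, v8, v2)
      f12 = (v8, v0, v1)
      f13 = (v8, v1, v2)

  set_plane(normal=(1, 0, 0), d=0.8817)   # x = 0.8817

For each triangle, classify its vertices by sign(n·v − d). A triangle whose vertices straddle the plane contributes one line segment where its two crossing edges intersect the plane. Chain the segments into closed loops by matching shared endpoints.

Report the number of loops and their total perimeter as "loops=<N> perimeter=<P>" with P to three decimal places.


loops=1 perimeter=3.309

Straddling triangles (4 of 14):
  (v1,v0,v3) [+--] → (0.8817, 0, 0)–(0.8817, 0.619427, 0)  len=0.6194
  (v1,v3,v2) [+--] → (0.8817, 0.619427, 0)–(0.8817, 0, 0.829173)  len=1.0350
  (v8,v0,v1) [--+] → (0.8817, 0, 0)–(0.8817, -0.619427, 0)  len=0.6194
  (v8,v1,v2) [-+-] → (0.8817, -0.619427, 0)–(0.8817, 0, 0.829173)  len=1.0350

Chained into 1 loop(s):
  loop 1: 4 segments, perimeter = 3.3088
Total perimeter = 3.309


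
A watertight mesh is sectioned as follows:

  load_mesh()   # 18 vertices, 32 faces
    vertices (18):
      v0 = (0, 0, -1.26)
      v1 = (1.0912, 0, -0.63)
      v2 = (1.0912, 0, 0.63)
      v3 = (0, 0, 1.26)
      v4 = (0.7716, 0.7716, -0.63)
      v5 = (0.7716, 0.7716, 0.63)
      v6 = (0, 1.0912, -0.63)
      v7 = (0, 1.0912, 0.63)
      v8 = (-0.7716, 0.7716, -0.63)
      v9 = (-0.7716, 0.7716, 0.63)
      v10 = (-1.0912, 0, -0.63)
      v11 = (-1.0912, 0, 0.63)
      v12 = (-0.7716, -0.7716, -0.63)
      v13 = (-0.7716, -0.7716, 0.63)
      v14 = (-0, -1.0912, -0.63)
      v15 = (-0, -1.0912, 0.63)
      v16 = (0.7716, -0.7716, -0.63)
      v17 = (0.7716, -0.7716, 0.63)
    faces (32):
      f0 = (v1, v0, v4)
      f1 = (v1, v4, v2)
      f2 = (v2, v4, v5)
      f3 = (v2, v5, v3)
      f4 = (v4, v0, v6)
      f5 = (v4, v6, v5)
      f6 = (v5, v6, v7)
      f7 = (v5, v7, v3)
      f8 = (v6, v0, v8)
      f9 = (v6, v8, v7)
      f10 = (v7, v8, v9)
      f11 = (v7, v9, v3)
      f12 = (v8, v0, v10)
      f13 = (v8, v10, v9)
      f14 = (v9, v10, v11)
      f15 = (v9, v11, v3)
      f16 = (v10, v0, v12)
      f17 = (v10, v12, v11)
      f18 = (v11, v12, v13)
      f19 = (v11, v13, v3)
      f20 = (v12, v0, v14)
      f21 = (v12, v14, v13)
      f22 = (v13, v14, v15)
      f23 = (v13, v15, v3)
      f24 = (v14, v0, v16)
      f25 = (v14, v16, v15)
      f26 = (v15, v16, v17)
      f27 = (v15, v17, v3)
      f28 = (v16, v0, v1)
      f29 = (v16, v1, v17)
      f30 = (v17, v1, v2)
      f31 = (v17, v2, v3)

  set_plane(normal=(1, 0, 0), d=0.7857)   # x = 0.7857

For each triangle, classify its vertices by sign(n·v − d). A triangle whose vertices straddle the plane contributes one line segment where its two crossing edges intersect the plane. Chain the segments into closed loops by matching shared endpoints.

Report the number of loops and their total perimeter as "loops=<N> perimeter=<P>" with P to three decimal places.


Straddling triangles (8 of 32):
  (v1,v0,v4) [+--] → (0.7857, 0, -0.806379)–(0.7857, 0.737559, -0.63)  len=0.7584
  (v1,v4,v2) [+-+] → (0.7857, 0.737559, -0.63)–(0.7857, 0.737559, -0.574412)  len=0.0556
  (v2,v4,v5) [+--] → (0.7857, 0.737559, -0.574412)–(0.7857, 0.737559, 0.63)  len=1.2044
  (v2,v5,v3) [+--] → (0.7857, 0.737559, 0.63)–(0.7857, 0, 0.806379)  len=0.7584
  (v16,v0,v1) [--+] → (0.7857, 0, -0.806379)–(0.7857, -0.737559, -0.63)  len=0.7584
  (v16,v1,v17) [-+-] → (0.7857, -0.737559, -0.63)–(0.7857, -0.737559, 0.574412)  len=1.2044
  (v17,v1,v2) [-++] → (0.7857, -0.737559, 0.574412)–(0.7857, -0.737559, 0.63)  len=0.0556
  (v17,v2,v3) [-+-] → (0.7857, -0.737559, 0.63)–(0.7857, 0, 0.806379)  len=0.7584

Chained into 1 loop(s):
  loop 1: 8 segments, perimeter = 5.5534
Total perimeter = 5.553

loops=1 perimeter=5.553


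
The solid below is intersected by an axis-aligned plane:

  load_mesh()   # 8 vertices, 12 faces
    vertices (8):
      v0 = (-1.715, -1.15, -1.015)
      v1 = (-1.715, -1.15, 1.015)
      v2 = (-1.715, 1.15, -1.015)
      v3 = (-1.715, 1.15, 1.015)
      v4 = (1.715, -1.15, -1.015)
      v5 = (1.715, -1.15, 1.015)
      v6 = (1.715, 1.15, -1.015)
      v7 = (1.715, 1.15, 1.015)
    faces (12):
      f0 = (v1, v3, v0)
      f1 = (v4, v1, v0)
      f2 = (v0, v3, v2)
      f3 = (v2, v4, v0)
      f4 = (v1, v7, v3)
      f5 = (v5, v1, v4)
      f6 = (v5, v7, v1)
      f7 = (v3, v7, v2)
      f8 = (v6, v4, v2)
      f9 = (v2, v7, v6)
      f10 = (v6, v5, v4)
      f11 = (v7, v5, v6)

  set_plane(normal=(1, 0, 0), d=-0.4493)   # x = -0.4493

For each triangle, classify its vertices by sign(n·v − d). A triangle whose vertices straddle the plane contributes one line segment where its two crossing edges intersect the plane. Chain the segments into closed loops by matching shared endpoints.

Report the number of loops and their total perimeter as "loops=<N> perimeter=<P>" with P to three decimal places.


loops=1 perimeter=8.660

Straddling triangles (8 of 12):
  (v4,v1,v0) [+--] → (-0.4493, -1.15, 0.265912)–(-0.4493, -1.15, -1.015)  len=1.2809
  (v2,v4,v0) [-+-] → (-0.4493, 0.30128, -1.015)–(-0.4493, -1.15, -1.015)  len=1.4513
  (v1,v7,v3) [-+-] → (-0.4493, -0.30128, 1.015)–(-0.4493, 1.15, 1.015)  len=1.4513
  (v5,v1,v4) [+-+] → (-0.4493, -1.15, 1.015)–(-0.4493, -1.15, 0.265912)  len=0.7491
  (v5,v7,v1) [++-] → (-0.4493, -0.30128, 1.015)–(-0.4493, -1.15, 1.015)  len=0.8487
  (v3,v7,v2) [-+-] → (-0.4493, 1.15, 1.015)–(-0.4493, 1.15, -0.265912)  len=1.2809
  (v6,v4,v2) [++-] → (-0.4493, 0.30128, -1.015)–(-0.4493, 1.15, -1.015)  len=0.8487
  (v2,v7,v6) [-++] → (-0.4493, 1.15, -0.265912)–(-0.4493, 1.15, -1.015)  len=0.7491

Chained into 1 loop(s):
  loop 1: 8 segments, perimeter = 8.6600
Total perimeter = 8.660


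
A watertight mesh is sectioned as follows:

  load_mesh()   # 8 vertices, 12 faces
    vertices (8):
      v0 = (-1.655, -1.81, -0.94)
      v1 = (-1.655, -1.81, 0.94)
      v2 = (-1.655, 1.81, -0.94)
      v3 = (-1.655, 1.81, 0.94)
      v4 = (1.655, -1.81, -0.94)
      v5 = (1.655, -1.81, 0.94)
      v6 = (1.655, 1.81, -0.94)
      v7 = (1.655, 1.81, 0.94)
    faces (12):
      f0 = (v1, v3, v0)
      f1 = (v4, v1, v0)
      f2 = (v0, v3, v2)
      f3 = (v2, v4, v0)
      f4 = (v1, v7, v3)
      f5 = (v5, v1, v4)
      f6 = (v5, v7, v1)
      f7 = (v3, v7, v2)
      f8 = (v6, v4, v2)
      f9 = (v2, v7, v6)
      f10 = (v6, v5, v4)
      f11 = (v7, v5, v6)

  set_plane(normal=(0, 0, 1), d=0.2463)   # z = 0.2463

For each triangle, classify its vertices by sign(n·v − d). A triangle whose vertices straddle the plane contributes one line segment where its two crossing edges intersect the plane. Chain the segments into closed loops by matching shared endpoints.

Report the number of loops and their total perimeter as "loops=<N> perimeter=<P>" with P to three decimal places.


Straddling triangles (8 of 12):
  (v1,v3,v0) [++-] → (-1.655, 0.474259, 0.2463)–(-1.655, -1.81, 0.2463)  len=2.2843
  (v4,v1,v0) [-+-] → (-0.433645, -1.81, 0.2463)–(-1.655, -1.81, 0.2463)  len=1.2214
  (v0,v3,v2) [-+-] → (-1.655, 0.474259, 0.2463)–(-1.655, 1.81, 0.2463)  len=1.3357
  (v5,v1,v4) [++-] → (-0.433645, -1.81, 0.2463)–(1.655, -1.81, 0.2463)  len=2.0886
  (v3,v7,v2) [++-] → (0.433645, 1.81, 0.2463)–(-1.655, 1.81, 0.2463)  len=2.0886
  (v2,v7,v6) [-+-] → (0.433645, 1.81, 0.2463)–(1.655, 1.81, 0.2463)  len=1.2214
  (v6,v5,v4) [-+-] → (1.655, -0.474259, 0.2463)–(1.655, -1.81, 0.2463)  len=1.3357
  (v7,v5,v6) [++-] → (1.655, -0.474259, 0.2463)–(1.655, 1.81, 0.2463)  len=2.2843

Chained into 1 loop(s):
  loop 1: 8 segments, perimeter = 13.8600
Total perimeter = 13.860

loops=1 perimeter=13.860


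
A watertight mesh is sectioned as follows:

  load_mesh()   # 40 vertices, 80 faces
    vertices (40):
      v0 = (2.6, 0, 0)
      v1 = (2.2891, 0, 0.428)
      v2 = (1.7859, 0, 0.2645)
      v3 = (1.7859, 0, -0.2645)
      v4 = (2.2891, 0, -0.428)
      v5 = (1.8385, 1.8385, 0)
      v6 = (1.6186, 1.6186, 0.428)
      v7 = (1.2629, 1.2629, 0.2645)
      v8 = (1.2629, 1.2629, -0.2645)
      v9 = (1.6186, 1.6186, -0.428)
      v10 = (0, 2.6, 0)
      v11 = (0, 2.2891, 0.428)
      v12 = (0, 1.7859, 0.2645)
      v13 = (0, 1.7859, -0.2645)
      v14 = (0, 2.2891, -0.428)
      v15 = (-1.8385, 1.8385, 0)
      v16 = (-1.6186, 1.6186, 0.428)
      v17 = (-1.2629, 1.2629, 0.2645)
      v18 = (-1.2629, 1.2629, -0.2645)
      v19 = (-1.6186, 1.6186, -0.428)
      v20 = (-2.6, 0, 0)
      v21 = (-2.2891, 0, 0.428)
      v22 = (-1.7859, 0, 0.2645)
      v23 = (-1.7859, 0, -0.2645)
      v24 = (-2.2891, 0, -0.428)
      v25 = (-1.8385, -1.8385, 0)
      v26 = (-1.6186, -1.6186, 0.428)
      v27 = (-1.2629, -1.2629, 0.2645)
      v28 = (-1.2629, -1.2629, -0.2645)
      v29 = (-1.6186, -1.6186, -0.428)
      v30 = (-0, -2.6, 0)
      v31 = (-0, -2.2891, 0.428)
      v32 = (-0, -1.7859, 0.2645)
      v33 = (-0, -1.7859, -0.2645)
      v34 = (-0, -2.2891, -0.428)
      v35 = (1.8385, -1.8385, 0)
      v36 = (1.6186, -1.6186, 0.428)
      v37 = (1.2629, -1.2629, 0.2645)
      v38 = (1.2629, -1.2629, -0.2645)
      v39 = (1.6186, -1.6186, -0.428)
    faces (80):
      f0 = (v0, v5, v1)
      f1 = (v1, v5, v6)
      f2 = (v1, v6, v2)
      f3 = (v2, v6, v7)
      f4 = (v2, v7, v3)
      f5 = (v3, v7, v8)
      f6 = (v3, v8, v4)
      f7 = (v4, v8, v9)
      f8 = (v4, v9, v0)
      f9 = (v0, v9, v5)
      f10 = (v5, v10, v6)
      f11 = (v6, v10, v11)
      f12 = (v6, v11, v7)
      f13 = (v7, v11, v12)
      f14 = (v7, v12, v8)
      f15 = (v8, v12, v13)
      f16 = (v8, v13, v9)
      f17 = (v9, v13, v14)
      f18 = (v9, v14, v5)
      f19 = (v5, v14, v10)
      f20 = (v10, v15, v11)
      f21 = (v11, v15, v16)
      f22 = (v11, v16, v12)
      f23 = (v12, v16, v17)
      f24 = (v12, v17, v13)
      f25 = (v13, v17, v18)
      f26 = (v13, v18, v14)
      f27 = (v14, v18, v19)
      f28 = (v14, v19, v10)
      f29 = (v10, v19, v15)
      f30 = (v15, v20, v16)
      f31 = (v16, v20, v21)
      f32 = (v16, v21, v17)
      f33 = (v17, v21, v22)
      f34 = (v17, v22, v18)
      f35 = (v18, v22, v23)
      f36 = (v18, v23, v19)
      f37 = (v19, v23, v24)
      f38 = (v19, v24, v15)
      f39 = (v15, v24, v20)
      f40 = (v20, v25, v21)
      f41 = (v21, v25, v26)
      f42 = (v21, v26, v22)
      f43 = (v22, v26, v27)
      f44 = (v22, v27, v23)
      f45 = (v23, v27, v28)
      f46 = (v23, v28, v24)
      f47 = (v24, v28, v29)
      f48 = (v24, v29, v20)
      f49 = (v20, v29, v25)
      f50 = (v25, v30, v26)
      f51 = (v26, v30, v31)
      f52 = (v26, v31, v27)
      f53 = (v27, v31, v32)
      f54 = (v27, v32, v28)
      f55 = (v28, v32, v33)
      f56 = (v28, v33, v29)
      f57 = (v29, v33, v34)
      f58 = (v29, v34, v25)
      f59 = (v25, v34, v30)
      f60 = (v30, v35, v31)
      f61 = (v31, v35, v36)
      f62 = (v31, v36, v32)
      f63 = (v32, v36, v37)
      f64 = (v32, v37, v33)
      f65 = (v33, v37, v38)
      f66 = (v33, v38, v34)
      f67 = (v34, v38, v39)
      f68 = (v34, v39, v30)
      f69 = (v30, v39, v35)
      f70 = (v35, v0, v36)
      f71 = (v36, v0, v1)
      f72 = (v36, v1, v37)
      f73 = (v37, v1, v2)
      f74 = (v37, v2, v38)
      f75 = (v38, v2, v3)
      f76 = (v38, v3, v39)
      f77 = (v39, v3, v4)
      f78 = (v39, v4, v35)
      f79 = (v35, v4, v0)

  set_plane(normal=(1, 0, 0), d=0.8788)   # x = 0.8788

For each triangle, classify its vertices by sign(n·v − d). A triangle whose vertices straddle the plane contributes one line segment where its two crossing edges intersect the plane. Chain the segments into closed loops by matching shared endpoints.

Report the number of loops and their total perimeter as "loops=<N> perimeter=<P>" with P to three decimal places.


Straddling triangles (20 of 80):
  (v5,v10,v6) [+-+] → (0.8788, 2.236, 0)–(0.8788, 2.06716, 0.232378)  len=0.2872
  (v6,v10,v11) [+--] → (0.8788, 2.06716, 0.232378)–(0.8788, 1.92506, 0.428)  len=0.2418
  (v6,v11,v7) [+-+] → (0.8788, 1.92506, 0.428)–(0.8788, 1.57501, 0.314227)  len=0.3681
  (v7,v11,v12) [+--] → (0.8788, 1.57501, 0.314227)–(0.8788, 1.42197, 0.2645)  len=0.1609
  (v7,v12,v8) [+-+] → (0.8788, 1.42197, 0.2645)–(0.8788, 1.42197, -0.103609)  len=0.3681
  (v8,v12,v13) [+--] → (0.8788, 1.42197, -0.103609)–(0.8788, 1.42197, -0.2645)  len=0.1609
  (v8,v13,v9) [+-+] → (0.8788, 1.42197, -0.2645)–(0.8788, 1.69507, -0.35327)  len=0.2872
  (v9,v13,v14) [+--] → (0.8788, 1.69507, -0.35327)–(0.8788, 1.92506, -0.428)  len=0.2418
  (v9,v14,v5) [+-+] → (0.8788, 1.92506, -0.428)–(0.8788, 2.07371, -0.223417)  len=0.2529
  (v5,v14,v10) [+--] → (0.8788, 2.07371, -0.223417)–(0.8788, 2.236, 0)  len=0.2761
  (v30,v35,v31) [-+-] → (0.8788, -2.236, 0)–(0.8788, -2.07371, 0.223417)  len=0.2761
  (v31,v35,v36) [-++] → (0.8788, -2.07371, 0.223417)–(0.8788, -1.92506, 0.428)  len=0.2529
  (v31,v36,v32) [-+-] → (0.8788, -1.92506, 0.428)–(0.8788, -1.69507, 0.35327)  len=0.2418
  (v32,v36,v37) [-++] → (0.8788, -1.69507, 0.35327)–(0.8788, -1.42197, 0.2645)  len=0.2872
  (v32,v37,v33) [-+-] → (0.8788, -1.42197, 0.2645)–(0.8788, -1.42197, 0.103609)  len=0.1609
  (v33,v37,v38) [-++] → (0.8788, -1.42197, 0.103609)–(0.8788, -1.42197, -0.2645)  len=0.3681
  (v33,v38,v34) [-+-] → (0.8788, -1.42197, -0.2645)–(0.8788, -1.57501, -0.314227)  len=0.1609
  (v34,v38,v39) [-++] → (0.8788, -1.57501, -0.314227)–(0.8788, -1.92506, -0.428)  len=0.3681
  (v34,v39,v30) [-+-] → (0.8788, -1.92506, -0.428)–(0.8788, -2.06716, -0.232378)  len=0.2418
  (v30,v39,v35) [-++] → (0.8788, -2.06716, -0.232378)–(0.8788, -2.236, 0)  len=0.2872

Chained into 2 loop(s):
  loop 1: 10 segments, perimeter = 2.6450
  loop 2: 10 segments, perimeter = 2.6450
Total perimeter = 5.290

loops=2 perimeter=5.290


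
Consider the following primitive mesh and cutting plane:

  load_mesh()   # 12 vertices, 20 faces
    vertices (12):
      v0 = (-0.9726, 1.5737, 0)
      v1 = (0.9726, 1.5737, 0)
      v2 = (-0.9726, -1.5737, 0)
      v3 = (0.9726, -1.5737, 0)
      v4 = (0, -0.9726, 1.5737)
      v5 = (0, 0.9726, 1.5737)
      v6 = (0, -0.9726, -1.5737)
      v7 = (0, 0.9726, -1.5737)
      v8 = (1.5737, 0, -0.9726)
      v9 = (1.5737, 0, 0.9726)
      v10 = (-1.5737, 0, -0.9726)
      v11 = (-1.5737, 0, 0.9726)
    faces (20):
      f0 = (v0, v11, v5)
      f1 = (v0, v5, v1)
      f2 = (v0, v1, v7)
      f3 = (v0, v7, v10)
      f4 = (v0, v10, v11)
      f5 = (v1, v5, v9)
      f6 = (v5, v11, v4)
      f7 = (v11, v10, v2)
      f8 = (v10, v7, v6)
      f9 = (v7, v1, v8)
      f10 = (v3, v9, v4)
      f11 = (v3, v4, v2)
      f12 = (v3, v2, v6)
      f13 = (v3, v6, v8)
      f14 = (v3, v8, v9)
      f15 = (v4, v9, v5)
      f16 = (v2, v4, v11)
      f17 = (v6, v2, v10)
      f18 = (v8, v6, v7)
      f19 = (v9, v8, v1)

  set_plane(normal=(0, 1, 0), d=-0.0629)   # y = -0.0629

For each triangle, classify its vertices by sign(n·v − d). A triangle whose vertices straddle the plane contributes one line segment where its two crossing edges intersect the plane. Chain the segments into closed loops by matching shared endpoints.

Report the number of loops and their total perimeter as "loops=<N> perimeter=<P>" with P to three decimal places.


loops=1 perimeter=10.477

Straddling triangles (10 of 20):
  (v5,v11,v4) [++-] → (-1.47193, -0.0629, 1.01147)–(0, -0.0629, 1.5737)  len=1.5756
  (v11,v10,v2) [++-] → (-1.54967, -0.0629, -0.933726)–(-1.54967, -0.0629, 0.933726)  len=1.8675
  (v10,v7,v6) [++-] → (0, -0.0629, -1.5737)–(-1.47193, -0.0629, -1.01147)  len=1.5756
  (v3,v9,v4) [-+-] → (1.54967, -0.0629, 0.933726)–(1.47193, -0.0629, 1.01147)  len=0.1100
  (v3,v6,v8) [--+] → (1.47193, -0.0629, -1.01147)–(1.54967, -0.0629, -0.933726)  len=0.1100
  (v3,v8,v9) [-++] → (1.54967, -0.0629, -0.933726)–(1.54967, -0.0629, 0.933726)  len=1.8675
  (v4,v9,v5) [-++] → (1.47193, -0.0629, 1.01147)–(0, -0.0629, 1.5737)  len=1.5756
  (v2,v4,v11) [--+] → (-1.47193, -0.0629, 1.01147)–(-1.54967, -0.0629, 0.933726)  len=0.1100
  (v6,v2,v10) [--+] → (-1.54967, -0.0629, -0.933726)–(-1.47193, -0.0629, -1.01147)  len=0.1100
  (v8,v6,v7) [+-+] → (1.47193, -0.0629, -1.01147)–(0, -0.0629, -1.5737)  len=1.5756

Chained into 1 loop(s):
  loop 1: 10 segments, perimeter = 10.4773
Total perimeter = 10.477


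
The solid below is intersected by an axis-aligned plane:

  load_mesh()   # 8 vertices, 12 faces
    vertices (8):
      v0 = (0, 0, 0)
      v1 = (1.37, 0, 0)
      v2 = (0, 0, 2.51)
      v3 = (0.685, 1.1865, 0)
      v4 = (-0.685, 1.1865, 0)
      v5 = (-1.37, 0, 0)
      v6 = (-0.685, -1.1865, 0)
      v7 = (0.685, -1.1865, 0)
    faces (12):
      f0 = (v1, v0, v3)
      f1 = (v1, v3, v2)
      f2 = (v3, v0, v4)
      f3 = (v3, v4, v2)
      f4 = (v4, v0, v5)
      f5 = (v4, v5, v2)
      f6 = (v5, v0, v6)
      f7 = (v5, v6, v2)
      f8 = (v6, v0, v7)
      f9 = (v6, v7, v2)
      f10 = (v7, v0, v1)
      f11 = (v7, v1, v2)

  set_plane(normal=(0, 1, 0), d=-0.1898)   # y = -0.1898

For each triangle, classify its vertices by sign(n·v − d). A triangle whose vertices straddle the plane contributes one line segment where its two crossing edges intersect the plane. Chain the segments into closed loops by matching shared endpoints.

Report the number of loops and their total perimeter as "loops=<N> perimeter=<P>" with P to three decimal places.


loops=1 perimeter=7.544

Straddling triangles (6 of 12):
  (v5,v0,v6) [++-] → (-0.109577, -0.1898, 0)–(-1.26042, -0.1898, 0)  len=1.1508
  (v5,v6,v2) [+-+] → (-1.26042, -0.1898, 0)–(-0.109577, -0.1898, 2.10848)  len=2.4021
  (v6,v0,v7) [-+-] → (-0.109577, -0.1898, 0)–(0.109577, -0.1898, 0)  len=0.2192
  (v6,v7,v2) [--+] → (0.109577, -0.1898, 2.10848)–(-0.109577, -0.1898, 2.10848)  len=0.2192
  (v7,v0,v1) [-++] → (0.109577, -0.1898, 0)–(1.26042, -0.1898, 0)  len=1.1508
  (v7,v1,v2) [-++] → (1.26042, -0.1898, 0)–(0.109577, -0.1898, 2.10848)  len=2.4021

Chained into 1 loop(s):
  loop 1: 6 segments, perimeter = 7.5442
Total perimeter = 7.544


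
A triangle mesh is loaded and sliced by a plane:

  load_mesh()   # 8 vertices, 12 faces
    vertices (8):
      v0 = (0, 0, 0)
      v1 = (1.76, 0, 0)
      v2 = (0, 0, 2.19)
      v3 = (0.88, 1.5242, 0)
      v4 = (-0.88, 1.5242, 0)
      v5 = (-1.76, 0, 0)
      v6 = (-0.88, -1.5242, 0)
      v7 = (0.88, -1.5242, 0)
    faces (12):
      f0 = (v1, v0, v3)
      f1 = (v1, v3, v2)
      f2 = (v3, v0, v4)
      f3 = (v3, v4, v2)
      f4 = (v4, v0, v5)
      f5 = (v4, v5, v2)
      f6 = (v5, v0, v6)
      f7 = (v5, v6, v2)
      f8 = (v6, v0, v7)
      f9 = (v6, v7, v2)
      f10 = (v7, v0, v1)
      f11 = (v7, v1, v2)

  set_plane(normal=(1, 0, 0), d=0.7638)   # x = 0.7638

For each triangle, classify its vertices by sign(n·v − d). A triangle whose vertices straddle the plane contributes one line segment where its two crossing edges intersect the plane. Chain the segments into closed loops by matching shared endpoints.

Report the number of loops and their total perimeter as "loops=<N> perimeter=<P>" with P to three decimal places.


Straddling triangles (8 of 12):
  (v1,v0,v3) [+-+] → (0.7638, 0, 0)–(0.7638, 1.32294, 0)  len=1.3229
  (v1,v3,v2) [++-] → (0.7638, 1.32294, 0.28918)–(0.7638, 0, 1.23959)  len=1.6289
  (v3,v0,v4) [+--] → (0.7638, 1.32294, 0)–(0.7638, 1.5242, 0)  len=0.2013
  (v3,v4,v2) [+--] → (0.7638, 1.5242, 0)–(0.7638, 1.32294, 0.28918)  len=0.3523
  (v6,v0,v7) [--+] → (0.7638, -1.32294, 0)–(0.7638, -1.5242, 0)  len=0.2013
  (v6,v7,v2) [-+-] → (0.7638, -1.5242, 0)–(0.7638, -1.32294, 0.28918)  len=0.3523
  (v7,v0,v1) [+-+] → (0.7638, -1.32294, 0)–(0.7638, 0, 0)  len=1.3229
  (v7,v1,v2) [++-] → (0.7638, 0, 1.23959)–(0.7638, -1.32294, 0.28918)  len=1.6289

Chained into 1 loop(s):
  loop 1: 8 segments, perimeter = 7.0109
Total perimeter = 7.011

loops=1 perimeter=7.011


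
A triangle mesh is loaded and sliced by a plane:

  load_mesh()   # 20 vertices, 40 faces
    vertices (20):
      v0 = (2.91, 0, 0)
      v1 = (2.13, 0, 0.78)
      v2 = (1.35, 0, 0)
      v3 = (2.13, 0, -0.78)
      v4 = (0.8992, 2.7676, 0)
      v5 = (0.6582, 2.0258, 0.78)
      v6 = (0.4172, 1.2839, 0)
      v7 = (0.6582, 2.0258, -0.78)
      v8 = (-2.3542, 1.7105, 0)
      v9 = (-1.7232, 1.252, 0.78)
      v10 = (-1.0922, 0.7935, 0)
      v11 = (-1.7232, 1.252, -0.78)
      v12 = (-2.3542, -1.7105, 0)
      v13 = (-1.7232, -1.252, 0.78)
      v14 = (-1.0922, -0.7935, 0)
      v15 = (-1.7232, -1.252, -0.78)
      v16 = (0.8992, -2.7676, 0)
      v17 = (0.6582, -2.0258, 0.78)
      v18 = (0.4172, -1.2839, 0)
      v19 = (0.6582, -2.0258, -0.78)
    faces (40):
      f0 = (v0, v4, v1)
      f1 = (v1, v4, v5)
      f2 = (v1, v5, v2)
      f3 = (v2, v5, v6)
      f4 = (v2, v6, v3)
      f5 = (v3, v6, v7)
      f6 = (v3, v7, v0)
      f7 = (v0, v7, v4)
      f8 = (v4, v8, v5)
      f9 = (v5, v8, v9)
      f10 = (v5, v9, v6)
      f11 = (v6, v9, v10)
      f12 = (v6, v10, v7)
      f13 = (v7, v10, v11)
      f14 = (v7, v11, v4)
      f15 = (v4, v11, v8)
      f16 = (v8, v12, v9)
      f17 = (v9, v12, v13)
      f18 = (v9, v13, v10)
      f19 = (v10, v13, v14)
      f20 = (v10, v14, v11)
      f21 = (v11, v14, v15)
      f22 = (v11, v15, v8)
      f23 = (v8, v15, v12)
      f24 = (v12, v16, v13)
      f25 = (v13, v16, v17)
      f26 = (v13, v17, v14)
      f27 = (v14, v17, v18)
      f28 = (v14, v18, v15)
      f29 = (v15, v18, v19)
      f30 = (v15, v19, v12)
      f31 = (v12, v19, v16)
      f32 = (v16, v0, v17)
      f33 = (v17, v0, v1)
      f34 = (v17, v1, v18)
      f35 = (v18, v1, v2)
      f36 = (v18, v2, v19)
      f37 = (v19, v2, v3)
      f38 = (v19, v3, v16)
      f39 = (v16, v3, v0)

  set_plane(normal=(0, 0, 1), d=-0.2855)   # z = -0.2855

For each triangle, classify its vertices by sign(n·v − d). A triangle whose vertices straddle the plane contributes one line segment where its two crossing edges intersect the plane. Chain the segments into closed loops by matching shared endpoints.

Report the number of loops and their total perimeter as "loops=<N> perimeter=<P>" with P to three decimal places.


Straddling triangles (20 of 40):
  (v2,v6,v3) [++-] → (1.04413, 0.81396, -0.2855)–(1.6355, 0, -0.2855)  len=1.0061
  (v3,v6,v7) [-+-] → (1.04413, 0.81396, -0.2855)–(0.505412, 1.55545, -0.2855)  len=0.9165
  (v3,v7,v0) [--+] → (2.08578, 0.741495, -0.2855)–(2.6245, 0, -0.2855)  len=0.9165
  (v0,v7,v4) [+-+] → (2.08578, 0.741495, -0.2855)–(0.810988, 2.49608, -0.2855)  len=2.1688
  (v6,v10,v7) [++-] → (-0.451509, 1.24455, -0.2855)–(0.505412, 1.55545, -0.2855)  len=1.0062
  (v7,v10,v11) [-+-] → (-0.451509, 1.24455, -0.2855)–(-1.32316, 0.961323, -0.2855)  len=0.9165
  (v7,v11,v4) [--+] → (-0.0606656, 2.21285, -0.2855)–(0.810988, 2.49608, -0.2855)  len=0.9165
  (v4,v11,v8) [+-+] → (-0.0606656, 2.21285, -0.2855)–(-2.12324, 1.54268, -0.2855)  len=2.1687
  (v10,v14,v11) [++-] → (-1.32316, -0.0447946, -0.2855)–(-1.32316, 0.961323, -0.2855)  len=1.0061
  (v11,v14,v15) [-+-] → (-1.32316, -0.0447946, -0.2855)–(-1.32316, -0.961323, -0.2855)  len=0.9165
  (v11,v15,v8) [--+] → (-2.12324, 0.626149, -0.2855)–(-2.12324, 1.54268, -0.2855)  len=0.9165
  (v8,v15,v12) [+-+] → (-2.12324, 0.626149, -0.2855)–(-2.12324, -1.54268, -0.2855)  len=2.1688
  (v14,v18,v15) [++-] → (-0.366241, -1.27222, -0.2855)–(-1.32316, -0.961323, -0.2855)  len=1.0062
  (v15,v18,v19) [-+-] → (-0.366241, -1.27222, -0.2855)–(0.505412, -1.55545, -0.2855)  len=0.9165
  (v15,v19,v12) [--+] → (-1.25158, -1.82591, -0.2855)–(-2.12324, -1.54268, -0.2855)  len=0.9165
  (v12,v19,v16) [+-+] → (-1.25158, -1.82591, -0.2855)–(0.810988, -2.49608, -0.2855)  len=2.1687
  (v18,v2,v19) [++-] → (1.09678, -0.741495, -0.2855)–(0.505412, -1.55545, -0.2855)  len=1.0061
  (v19,v2,v3) [-+-] → (1.09678, -0.741495, -0.2855)–(1.6355, 0, -0.2855)  len=0.9165
  (v19,v3,v16) [--+] → (1.3497, -1.75459, -0.2855)–(0.810988, -2.49608, -0.2855)  len=0.9165
  (v16,v3,v0) [+-+] → (1.3497, -1.75459, -0.2855)–(2.6245, 0, -0.2855)  len=2.1688

Chained into 2 loop(s):
  loop 1: 10 segments, perimeter = 9.6133
  loop 2: 10 segments, perimeter = 15.4265
Total perimeter = 25.040

loops=2 perimeter=25.040


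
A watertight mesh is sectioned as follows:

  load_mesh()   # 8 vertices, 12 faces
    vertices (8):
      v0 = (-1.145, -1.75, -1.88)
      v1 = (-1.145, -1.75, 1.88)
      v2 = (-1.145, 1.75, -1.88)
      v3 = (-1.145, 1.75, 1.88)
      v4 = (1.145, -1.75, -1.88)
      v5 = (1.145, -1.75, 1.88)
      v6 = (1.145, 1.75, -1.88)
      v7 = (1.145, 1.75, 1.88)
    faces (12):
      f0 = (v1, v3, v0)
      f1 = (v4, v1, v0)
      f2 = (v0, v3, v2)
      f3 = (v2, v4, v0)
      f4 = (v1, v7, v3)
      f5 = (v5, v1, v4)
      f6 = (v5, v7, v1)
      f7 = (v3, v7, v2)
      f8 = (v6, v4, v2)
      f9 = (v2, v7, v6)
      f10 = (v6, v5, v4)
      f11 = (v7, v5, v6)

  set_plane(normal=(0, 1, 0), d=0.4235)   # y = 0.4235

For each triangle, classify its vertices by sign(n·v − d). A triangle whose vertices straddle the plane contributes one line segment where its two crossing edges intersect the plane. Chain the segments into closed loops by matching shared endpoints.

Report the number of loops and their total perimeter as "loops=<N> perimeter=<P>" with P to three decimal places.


Straddling triangles (8 of 12):
  (v1,v3,v0) [-+-] → (-1.145, 0.4235, 1.88)–(-1.145, 0.4235, 0.45496)  len=1.4250
  (v0,v3,v2) [-++] → (-1.145, 0.4235, 0.45496)–(-1.145, 0.4235, -1.88)  len=2.3350
  (v2,v4,v0) [+--] → (-0.27709, 0.4235, -1.88)–(-1.145, 0.4235, -1.88)  len=0.8679
  (v1,v7,v3) [-++] → (0.27709, 0.4235, 1.88)–(-1.145, 0.4235, 1.88)  len=1.4221
  (v5,v7,v1) [-+-] → (1.145, 0.4235, 1.88)–(0.27709, 0.4235, 1.88)  len=0.8679
  (v6,v4,v2) [+-+] → (1.145, 0.4235, -1.88)–(-0.27709, 0.4235, -1.88)  len=1.4221
  (v6,v5,v4) [+--] → (1.145, 0.4235, -0.45496)–(1.145, 0.4235, -1.88)  len=1.4250
  (v7,v5,v6) [+-+] → (1.145, 0.4235, 1.88)–(1.145, 0.4235, -0.45496)  len=2.3350

Chained into 1 loop(s):
  loop 1: 8 segments, perimeter = 12.1000
Total perimeter = 12.100

loops=1 perimeter=12.100


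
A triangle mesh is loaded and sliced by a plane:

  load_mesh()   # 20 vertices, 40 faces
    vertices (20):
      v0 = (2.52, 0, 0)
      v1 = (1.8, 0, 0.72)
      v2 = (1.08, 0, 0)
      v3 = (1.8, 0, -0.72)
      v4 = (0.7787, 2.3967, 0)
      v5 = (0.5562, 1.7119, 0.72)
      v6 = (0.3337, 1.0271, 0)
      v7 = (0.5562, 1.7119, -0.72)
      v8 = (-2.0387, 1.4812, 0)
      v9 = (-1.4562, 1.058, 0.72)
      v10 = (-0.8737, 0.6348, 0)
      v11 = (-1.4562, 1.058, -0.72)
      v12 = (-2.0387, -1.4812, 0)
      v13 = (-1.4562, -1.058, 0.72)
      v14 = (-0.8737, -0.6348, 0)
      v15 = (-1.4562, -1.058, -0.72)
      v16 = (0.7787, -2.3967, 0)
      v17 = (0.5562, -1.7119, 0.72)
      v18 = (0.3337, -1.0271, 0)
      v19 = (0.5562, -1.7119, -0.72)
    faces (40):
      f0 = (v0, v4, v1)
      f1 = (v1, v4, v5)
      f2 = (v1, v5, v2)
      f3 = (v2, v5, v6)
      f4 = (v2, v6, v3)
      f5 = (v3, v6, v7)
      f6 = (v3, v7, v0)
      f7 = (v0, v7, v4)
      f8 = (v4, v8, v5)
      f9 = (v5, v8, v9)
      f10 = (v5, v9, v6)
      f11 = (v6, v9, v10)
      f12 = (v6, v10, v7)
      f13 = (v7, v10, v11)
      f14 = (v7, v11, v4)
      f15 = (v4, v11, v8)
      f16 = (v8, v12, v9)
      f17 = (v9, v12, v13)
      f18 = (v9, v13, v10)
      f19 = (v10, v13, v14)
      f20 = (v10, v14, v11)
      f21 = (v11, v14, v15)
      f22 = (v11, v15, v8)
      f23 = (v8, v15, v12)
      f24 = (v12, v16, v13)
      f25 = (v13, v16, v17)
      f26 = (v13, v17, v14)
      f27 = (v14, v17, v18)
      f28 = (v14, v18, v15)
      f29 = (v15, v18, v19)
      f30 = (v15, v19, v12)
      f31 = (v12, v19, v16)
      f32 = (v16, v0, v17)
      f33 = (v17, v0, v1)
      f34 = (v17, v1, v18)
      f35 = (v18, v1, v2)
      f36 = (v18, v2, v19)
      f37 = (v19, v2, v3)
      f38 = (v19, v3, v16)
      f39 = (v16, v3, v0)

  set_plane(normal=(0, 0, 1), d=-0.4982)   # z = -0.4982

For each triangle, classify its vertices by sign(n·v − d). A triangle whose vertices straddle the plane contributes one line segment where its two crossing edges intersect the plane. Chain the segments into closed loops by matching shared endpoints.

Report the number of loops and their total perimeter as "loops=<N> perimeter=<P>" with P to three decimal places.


loops=2 perimeter=21.160

Straddling triangles (20 of 40):
  (v2,v6,v3) [++-] → (1.3483, 0.316404, -0.4982)–(1.5782, 0, -0.4982)  len=0.3911
  (v3,v6,v7) [-+-] → (1.3483, 0.316404, -0.4982)–(0.487658, 1.50094, -0.4982)  len=1.4642
  (v3,v7,v0) [--+] → (1.16116, 1.18454, -0.4982)–(2.0218, 0, -0.4982)  len=1.4642
  (v0,v7,v4) [+-+] → (1.16116, 1.18454, -0.4982)–(0.624742, 1.92286, -0.4982)  len=0.9126
  (v6,v10,v7) [++-] → (0.115711, 1.38009, -0.4982)–(0.487658, 1.50094, -0.4982)  len=0.3911
  (v7,v10,v11) [-+-] → (0.115711, 1.38009, -0.4982)–(-1.27676, 0.927631, -0.4982)  len=1.4641
  (v7,v11,v4) [--+] → (-0.767727, 1.47039, -0.4982)–(0.624742, 1.92286, -0.4982)  len=1.4641
  (v4,v11,v8) [+-+] → (-0.767727, 1.47039, -0.4982)–(-1.63564, 1.18837, -0.4982)  len=0.9126
  (v10,v14,v11) [++-] → (-1.27676, 0.536524, -0.4982)–(-1.27676, 0.927631, -0.4982)  len=0.3911
  (v11,v14,v15) [-+-] → (-1.27676, 0.536524, -0.4982)–(-1.27676, -0.927631, -0.4982)  len=1.4642
  (v11,v15,v8) [--+] → (-1.63564, -0.275785, -0.4982)–(-1.63564, 1.18837, -0.4982)  len=1.4642
  (v8,v15,v12) [+-+] → (-1.63564, -0.275785, -0.4982)–(-1.63564, -1.18837, -0.4982)  len=0.9126
  (v14,v18,v15) [++-] → (-0.904811, -1.04848, -0.4982)–(-1.27676, -0.927631, -0.4982)  len=0.3911
  (v15,v18,v19) [-+-] → (-0.904811, -1.04848, -0.4982)–(0.487658, -1.50094, -0.4982)  len=1.4641
  (v15,v19,v12) [--+] → (-0.243173, -1.64083, -0.4982)–(-1.63564, -1.18837, -0.4982)  len=1.4641
  (v12,v19,v16) [+-+] → (-0.243173, -1.64083, -0.4982)–(0.624742, -1.92286, -0.4982)  len=0.9126
  (v18,v2,v19) [++-] → (0.71756, -1.18454, -0.4982)–(0.487658, -1.50094, -0.4982)  len=0.3911
  (v19,v2,v3) [-+-] → (0.71756, -1.18454, -0.4982)–(1.5782, 0, -0.4982)  len=1.4642
  (v19,v3,v16) [--+] → (1.48538, -0.738317, -0.4982)–(0.624742, -1.92286, -0.4982)  len=1.4642
  (v16,v3,v0) [+-+] → (1.48538, -0.738317, -0.4982)–(2.0218, 0, -0.4982)  len=0.9126

Chained into 2 loop(s):
  loop 1: 10 segments, perimeter = 9.2763
  loop 2: 10 segments, perimeter = 11.8838
Total perimeter = 21.160


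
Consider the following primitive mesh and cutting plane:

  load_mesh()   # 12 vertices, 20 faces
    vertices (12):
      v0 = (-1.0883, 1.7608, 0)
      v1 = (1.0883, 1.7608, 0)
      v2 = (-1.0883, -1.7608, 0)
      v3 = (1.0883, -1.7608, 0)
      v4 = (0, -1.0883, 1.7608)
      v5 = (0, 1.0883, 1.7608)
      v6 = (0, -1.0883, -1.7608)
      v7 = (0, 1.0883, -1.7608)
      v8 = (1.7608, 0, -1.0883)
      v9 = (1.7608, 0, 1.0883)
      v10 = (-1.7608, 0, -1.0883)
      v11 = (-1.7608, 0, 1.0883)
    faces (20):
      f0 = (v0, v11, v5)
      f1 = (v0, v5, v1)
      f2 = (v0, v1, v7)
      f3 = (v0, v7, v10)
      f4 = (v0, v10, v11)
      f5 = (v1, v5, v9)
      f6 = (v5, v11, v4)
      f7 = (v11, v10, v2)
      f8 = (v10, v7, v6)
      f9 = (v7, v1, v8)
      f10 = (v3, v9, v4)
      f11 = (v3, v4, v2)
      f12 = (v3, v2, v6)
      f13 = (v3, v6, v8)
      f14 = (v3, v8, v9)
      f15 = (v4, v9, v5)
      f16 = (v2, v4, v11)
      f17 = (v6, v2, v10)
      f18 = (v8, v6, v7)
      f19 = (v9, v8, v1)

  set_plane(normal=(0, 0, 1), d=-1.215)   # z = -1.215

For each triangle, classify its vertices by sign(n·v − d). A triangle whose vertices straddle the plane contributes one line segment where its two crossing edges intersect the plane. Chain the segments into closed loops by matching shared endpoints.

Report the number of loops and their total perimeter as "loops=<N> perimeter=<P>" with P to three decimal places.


Straddling triangles (8 of 20):
  (v0,v1,v7) [++-] → (0.337343, 1.29676, -1.215)–(-0.337343, 1.29676, -1.215)  len=0.6747
  (v0,v7,v10) [+-+] → (-0.337343, 1.29676, -1.215)–(-1.42906, 0.205037, -1.215)  len=1.5439
  (v10,v7,v6) [+--] → (-1.42906, 0.205037, -1.215)–(-1.42906, -0.205037, -1.215)  len=0.4101
  (v7,v1,v8) [-++] → (0.337343, 1.29676, -1.215)–(1.42906, 0.205037, -1.215)  len=1.5439
  (v3,v2,v6) [++-] → (-0.337343, -1.29676, -1.215)–(0.337343, -1.29676, -1.215)  len=0.6747
  (v3,v6,v8) [+-+] → (0.337343, -1.29676, -1.215)–(1.42906, -0.205037, -1.215)  len=1.5439
  (v6,v2,v10) [-++] → (-0.337343, -1.29676, -1.215)–(-1.42906, -0.205037, -1.215)  len=1.5439
  (v8,v6,v7) [+--] → (1.42906, -0.205037, -1.215)–(1.42906, 0.205037, -1.215)  len=0.4101

Chained into 1 loop(s):
  loop 1: 8 segments, perimeter = 8.3452
Total perimeter = 8.345

loops=1 perimeter=8.345


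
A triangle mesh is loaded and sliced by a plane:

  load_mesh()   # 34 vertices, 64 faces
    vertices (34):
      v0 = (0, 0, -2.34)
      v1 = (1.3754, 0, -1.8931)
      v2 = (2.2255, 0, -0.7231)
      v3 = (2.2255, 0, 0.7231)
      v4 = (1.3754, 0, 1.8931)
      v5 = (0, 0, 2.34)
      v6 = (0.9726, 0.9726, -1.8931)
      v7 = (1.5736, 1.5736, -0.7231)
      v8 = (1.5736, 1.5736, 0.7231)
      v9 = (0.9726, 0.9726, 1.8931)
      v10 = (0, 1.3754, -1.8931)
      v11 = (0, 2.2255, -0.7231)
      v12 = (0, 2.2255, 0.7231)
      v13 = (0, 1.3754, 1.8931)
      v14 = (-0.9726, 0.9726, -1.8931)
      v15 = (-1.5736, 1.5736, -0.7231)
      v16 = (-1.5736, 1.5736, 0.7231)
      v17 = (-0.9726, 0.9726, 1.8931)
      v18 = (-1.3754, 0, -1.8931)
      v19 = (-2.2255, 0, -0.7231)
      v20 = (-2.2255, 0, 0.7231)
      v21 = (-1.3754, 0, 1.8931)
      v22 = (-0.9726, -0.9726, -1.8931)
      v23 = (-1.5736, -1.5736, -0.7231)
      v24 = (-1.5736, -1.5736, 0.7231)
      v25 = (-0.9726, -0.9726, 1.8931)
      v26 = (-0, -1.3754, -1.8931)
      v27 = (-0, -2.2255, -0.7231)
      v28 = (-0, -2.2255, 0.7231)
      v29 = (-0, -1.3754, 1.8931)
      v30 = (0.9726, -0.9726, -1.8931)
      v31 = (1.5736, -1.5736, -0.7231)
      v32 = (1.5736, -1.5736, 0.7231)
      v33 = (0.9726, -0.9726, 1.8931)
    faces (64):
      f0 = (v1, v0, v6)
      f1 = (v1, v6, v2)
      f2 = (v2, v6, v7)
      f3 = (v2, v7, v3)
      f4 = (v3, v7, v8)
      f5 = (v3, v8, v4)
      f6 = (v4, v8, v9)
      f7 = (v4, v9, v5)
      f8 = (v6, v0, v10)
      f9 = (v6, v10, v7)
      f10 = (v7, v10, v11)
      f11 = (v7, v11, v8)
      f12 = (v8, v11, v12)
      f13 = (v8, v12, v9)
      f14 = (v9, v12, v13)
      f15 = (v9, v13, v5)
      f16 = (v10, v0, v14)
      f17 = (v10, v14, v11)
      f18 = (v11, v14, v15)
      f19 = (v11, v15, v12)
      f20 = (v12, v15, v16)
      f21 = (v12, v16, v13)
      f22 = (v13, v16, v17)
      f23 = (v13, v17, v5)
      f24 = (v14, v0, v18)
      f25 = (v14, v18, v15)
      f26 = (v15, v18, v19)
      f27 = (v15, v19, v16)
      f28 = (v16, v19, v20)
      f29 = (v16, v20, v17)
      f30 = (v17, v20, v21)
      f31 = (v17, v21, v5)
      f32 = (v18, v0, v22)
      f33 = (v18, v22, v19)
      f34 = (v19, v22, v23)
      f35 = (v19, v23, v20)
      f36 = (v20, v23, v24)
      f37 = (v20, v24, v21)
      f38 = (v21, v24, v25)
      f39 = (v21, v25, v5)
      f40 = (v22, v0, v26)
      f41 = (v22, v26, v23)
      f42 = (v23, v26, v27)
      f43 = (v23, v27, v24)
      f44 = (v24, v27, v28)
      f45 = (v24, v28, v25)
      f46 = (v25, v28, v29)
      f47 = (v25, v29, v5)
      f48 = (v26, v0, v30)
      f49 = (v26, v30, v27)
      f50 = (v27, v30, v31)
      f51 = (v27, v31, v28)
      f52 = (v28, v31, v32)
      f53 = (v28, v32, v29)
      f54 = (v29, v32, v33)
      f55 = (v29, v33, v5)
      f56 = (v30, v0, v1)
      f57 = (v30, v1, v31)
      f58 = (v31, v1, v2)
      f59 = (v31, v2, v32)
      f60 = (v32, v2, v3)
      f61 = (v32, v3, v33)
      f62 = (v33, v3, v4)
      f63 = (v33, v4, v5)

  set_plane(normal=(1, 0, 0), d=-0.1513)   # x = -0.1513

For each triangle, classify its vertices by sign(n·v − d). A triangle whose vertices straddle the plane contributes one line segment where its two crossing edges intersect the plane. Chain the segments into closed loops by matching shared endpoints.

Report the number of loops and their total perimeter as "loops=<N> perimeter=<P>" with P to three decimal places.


loops=1 perimeter=14.173

Straddling triangles (20 of 64):
  (v10,v0,v14) [++-] → (-0.1513, 0.1513, -2.27048)–(-0.1513, 1.31274, -1.8931)  len=1.2212
  (v10,v14,v11) [+-+] → (-0.1513, 1.31274, -1.8931)–(-0.1513, 2.0306, -0.905108)  len=1.2212
  (v11,v14,v15) [+--] → (-0.1513, 2.0306, -0.905108)–(-0.1513, 2.16282, -0.7231)  len=0.2250
  (v11,v15,v12) [+-+] → (-0.1513, 2.16282, -0.7231)–(-0.1513, 2.16282, 0.584049)  len=1.3071
  (v12,v15,v16) [+--] → (-0.1513, 2.16282, 0.584049)–(-0.1513, 2.16282, 0.7231)  len=0.1391
  (v12,v16,v13) [+-+] → (-0.1513, 2.16282, 0.7231)–(-0.1513, 1.39446, 1.78061)  len=1.3072
  (v13,v16,v17) [+--] → (-0.1513, 1.39446, 1.78061)–(-0.1513, 1.31274, 1.8931)  len=0.1390
  (v13,v17,v5) [+-+] → (-0.1513, 1.31274, 1.8931)–(-0.1513, 0.1513, 2.27048)  len=1.2212
  (v14,v0,v18) [-+-] → (-0.1513, 0.1513, -2.27048)–(-0.1513, 0, -2.29084)  len=0.1527
  (v17,v21,v5) [--+] → (-0.1513, 0, 2.29084)–(-0.1513, 0.1513, 2.27048)  len=0.1527
  (v18,v0,v22) [-+-] → (-0.1513, 0, -2.29084)–(-0.1513, -0.1513, -2.27048)  len=0.1527
  (v21,v25,v5) [--+] → (-0.1513, -0.1513, 2.27048)–(-0.1513, 0, 2.29084)  len=0.1527
  (v22,v0,v26) [-++] → (-0.1513, -0.1513, -2.27048)–(-0.1513, -1.31274, -1.8931)  len=1.2212
  (v22,v26,v23) [-+-] → (-0.1513, -1.31274, -1.8931)–(-0.1513, -1.39446, -1.78061)  len=0.1390
  (v23,v26,v27) [-++] → (-0.1513, -1.39446, -1.78061)–(-0.1513, -2.16282, -0.7231)  len=1.3072
  (v23,v27,v24) [-+-] → (-0.1513, -2.16282, -0.7231)–(-0.1513, -2.16282, -0.584049)  len=0.1391
  (v24,v27,v28) [-++] → (-0.1513, -2.16282, -0.584049)–(-0.1513, -2.16282, 0.7231)  len=1.3071
  (v24,v28,v25) [-+-] → (-0.1513, -2.16282, 0.7231)–(-0.1513, -2.0306, 0.905108)  len=0.2250
  (v25,v28,v29) [-++] → (-0.1513, -2.0306, 0.905108)–(-0.1513, -1.31274, 1.8931)  len=1.2212
  (v25,v29,v5) [-++] → (-0.1513, -1.31274, 1.8931)–(-0.1513, -0.1513, 2.27048)  len=1.2212

Chained into 1 loop(s):
  loop 1: 20 segments, perimeter = 14.1728
Total perimeter = 14.173
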